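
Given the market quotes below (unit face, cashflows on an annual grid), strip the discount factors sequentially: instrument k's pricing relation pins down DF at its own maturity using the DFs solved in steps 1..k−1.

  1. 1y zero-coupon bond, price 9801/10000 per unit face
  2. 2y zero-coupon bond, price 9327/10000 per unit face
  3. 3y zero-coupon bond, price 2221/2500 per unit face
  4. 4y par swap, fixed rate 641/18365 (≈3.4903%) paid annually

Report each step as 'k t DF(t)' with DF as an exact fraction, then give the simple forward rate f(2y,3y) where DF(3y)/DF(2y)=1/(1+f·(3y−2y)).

step 1 [1y] zero: DF = P = 9801/10000 ≈ 0.980100
step 2 [2y] zero: DF = P = 9327/10000 ≈ 0.932700
step 3 [3y] zero: DF = P = 2221/2500 ≈ 0.888400
step 4 [4y] swap r/1=641/18365: DF=(1 − 641/18365·(0.980100+0.932700+0.888400))/(1+641/18365) = 4359/5000 ≈ 0.871800

1 1 9801/10000
2 2 9327/10000
3 3 2221/2500
4 4 4359/5000
f(2y,3y) = ((9327/10000)/(2221/2500) − 1)/(1) = 443/8884 ≈ 4.9865%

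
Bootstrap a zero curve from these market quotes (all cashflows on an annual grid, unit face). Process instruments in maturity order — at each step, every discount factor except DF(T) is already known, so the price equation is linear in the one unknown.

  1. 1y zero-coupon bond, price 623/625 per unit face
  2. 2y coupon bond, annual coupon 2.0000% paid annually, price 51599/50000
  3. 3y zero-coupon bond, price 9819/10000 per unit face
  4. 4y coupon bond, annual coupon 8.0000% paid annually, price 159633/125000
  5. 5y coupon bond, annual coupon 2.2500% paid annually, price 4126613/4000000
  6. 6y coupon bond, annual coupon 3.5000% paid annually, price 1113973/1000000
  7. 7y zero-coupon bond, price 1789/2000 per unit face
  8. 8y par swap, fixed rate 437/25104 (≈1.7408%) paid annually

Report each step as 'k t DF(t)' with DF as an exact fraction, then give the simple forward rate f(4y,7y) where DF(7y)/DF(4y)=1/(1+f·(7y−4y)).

1 1 623/625
2 2 4961/5000
3 3 9819/10000
4 4 1203/1250
5 5 1153/1250
6 6 9121/10000
7 7 1789/2000
8 8 8689/10000
f(4y,7y) = ((1203/1250)/(1789/2000) − 1)/(3) = 679/26835 ≈ 2.5303%

step 1 [1y] zero: DF = P = 623/625 ≈ 0.996800
step 2 [2y] bond c/1=1/50: DF=(51599/50000 − 1/50·(0.996800))/(1+1/50) = 4961/5000 ≈ 0.992200
step 3 [3y] zero: DF = P = 9819/10000 ≈ 0.981900
step 4 [4y] bond c/1=2/25: DF=(159633/125000 − 2/25·(0.996800+0.992200+0.981900))/(1+2/25) = 1203/1250 ≈ 0.962400
step 5 [5y] bond c/1=9/400: DF=(4126613/4000000 − 9/400·(0.996800+0.992200+0.981900+0.962400))/(1+9/400) = 1153/1250 ≈ 0.922400
step 6 [6y] bond c/1=7/200: DF=(1113973/1000000 − 7/200·(0.996800+0.992200+0.981900+0.962400+0.922400))/(1+7/200) = 9121/10000 ≈ 0.912100
step 7 [7y] zero: DF = P = 1789/2000 ≈ 0.894500
step 8 [8y] swap r/1=437/25104: DF=(1 − 437/25104·(0.996800+0.992200+0.981900+0.962400+0.922400+0.912100+0.894500))/(1+437/25104) = 8689/10000 ≈ 0.868900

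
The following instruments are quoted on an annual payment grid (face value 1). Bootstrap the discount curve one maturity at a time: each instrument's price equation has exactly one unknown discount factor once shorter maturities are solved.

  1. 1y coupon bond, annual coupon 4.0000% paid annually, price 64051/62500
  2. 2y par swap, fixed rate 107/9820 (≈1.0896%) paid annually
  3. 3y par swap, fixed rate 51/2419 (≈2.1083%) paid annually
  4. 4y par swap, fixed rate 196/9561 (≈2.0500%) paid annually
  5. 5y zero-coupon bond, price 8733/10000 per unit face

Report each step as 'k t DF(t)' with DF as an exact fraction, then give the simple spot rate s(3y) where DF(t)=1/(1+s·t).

1 1 4927/5000
2 2 4893/5000
3 3 2347/2500
4 4 576/625
5 5 8733/10000
s(3y) = (1/(2347/2500) − 1)/(3) = 51/2347 ≈ 2.1730%

step 1 [1y] bond c/1=1/25: DF=(64051/62500 − 1/25·(0))/(1+1/25) = 4927/5000 ≈ 0.985400
step 2 [2y] swap r/1=107/9820: DF=(1 − 107/9820·(0.985400))/(1+107/9820) = 4893/5000 ≈ 0.978600
step 3 [3y] swap r/1=51/2419: DF=(1 − 51/2419·(0.985400+0.978600))/(1+51/2419) = 2347/2500 ≈ 0.938800
step 4 [4y] swap r/1=196/9561: DF=(1 − 196/9561·(0.985400+0.978600+0.938800))/(1+196/9561) = 576/625 ≈ 0.921600
step 5 [5y] zero: DF = P = 8733/10000 ≈ 0.873300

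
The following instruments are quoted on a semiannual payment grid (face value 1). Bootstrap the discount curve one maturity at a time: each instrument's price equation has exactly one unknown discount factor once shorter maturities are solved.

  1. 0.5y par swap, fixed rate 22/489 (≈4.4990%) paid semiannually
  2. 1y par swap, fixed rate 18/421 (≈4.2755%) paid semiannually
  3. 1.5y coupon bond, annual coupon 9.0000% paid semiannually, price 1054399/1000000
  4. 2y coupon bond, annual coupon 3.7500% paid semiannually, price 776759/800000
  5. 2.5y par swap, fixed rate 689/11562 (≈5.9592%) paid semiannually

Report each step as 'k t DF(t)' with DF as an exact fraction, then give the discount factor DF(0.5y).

1 1/2 489/500
2 1 4793/5000
3 3/2 1157/1250
4 2 2251/2500
5 5/2 4311/5000
DF(0.5y) = 489/500 ≈ 0.978000

step 1 [0.5y] swap r/2=11/489: DF=(1 − 11/489·(0))/(1+11/489) = 489/500 ≈ 0.978000
step 2 [1y] swap r/2=9/421: DF=(1 − 9/421·(0.978000))/(1+9/421) = 4793/5000 ≈ 0.958600
step 3 [1.5y] bond c/2=9/200: DF=(1054399/1000000 − 9/200·(0.978000+0.958600))/(1+9/200) = 1157/1250 ≈ 0.925600
step 4 [2y] bond c/2=3/160: DF=(776759/800000 − 3/160·(0.978000+0.958600+0.925600))/(1+3/160) = 2251/2500 ≈ 0.900400
step 5 [2.5y] swap r/2=689/23124: DF=(1 − 689/23124·(0.978000+0.958600+0.925600+0.900400))/(1+689/23124) = 4311/5000 ≈ 0.862200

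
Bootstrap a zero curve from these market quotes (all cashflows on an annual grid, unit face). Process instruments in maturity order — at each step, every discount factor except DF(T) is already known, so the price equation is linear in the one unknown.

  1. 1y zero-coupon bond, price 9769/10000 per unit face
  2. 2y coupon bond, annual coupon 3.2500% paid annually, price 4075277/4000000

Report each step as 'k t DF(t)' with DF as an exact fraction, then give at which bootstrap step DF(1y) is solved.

1 1 9769/10000
2 2 239/250
DF(1y) is solved at step 1

step 1 [1y] zero: DF = P = 9769/10000 ≈ 0.976900
step 2 [2y] bond c/1=13/400: DF=(4075277/4000000 − 13/400·(0.976900))/(1+13/400) = 239/250 ≈ 0.956000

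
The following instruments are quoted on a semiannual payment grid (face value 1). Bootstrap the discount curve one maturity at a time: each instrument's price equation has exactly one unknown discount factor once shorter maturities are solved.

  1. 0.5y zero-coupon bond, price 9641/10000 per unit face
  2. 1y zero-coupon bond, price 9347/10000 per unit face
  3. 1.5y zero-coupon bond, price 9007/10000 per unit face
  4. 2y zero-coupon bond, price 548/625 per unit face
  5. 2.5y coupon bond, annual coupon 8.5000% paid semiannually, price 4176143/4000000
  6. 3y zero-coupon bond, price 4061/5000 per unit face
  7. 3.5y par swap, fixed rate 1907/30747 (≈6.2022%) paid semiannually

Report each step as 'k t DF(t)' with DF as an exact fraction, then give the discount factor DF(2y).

1 1/2 9641/10000
2 1 9347/10000
3 3/2 9007/10000
4 2 548/625
5 5/2 2129/2500
6 3 4061/5000
7 7/2 8093/10000
DF(2y) = 548/625 ≈ 0.876800

step 1 [0.5y] zero: DF = P = 9641/10000 ≈ 0.964100
step 2 [1y] zero: DF = P = 9347/10000 ≈ 0.934700
step 3 [1.5y] zero: DF = P = 9007/10000 ≈ 0.900700
step 4 [2y] zero: DF = P = 548/625 ≈ 0.876800
step 5 [2.5y] bond c/2=17/400: DF=(4176143/4000000 − 17/400·(0.964100+0.934700+0.900700+0.876800))/(1+17/400) = 2129/2500 ≈ 0.851600
step 6 [3y] zero: DF = P = 4061/5000 ≈ 0.812200
step 7 [3.5y] swap r/2=1907/61494: DF=(1 − 1907/61494·(0.964100+0.934700+0.900700+0.876800+0.851600+0.812200))/(1+1907/61494) = 8093/10000 ≈ 0.809300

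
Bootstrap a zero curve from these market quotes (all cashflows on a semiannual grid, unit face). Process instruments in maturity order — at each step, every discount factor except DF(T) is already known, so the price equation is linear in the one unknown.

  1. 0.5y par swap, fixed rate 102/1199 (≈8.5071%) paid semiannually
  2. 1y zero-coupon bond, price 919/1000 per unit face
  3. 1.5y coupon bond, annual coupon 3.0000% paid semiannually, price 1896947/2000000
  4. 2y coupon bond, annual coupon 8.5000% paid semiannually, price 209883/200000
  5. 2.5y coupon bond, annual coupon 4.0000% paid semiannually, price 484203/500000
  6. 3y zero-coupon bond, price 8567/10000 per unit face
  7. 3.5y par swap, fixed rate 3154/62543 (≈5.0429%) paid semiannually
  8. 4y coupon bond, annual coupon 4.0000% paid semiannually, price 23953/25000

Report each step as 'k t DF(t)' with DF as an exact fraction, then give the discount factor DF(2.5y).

1 1/2 1199/1250
2 1 919/1000
3 3/2 9067/10000
4 2 8931/10000
5 5/2 8773/10000
6 3 8567/10000
7 7/2 8423/10000
8 4 8167/10000
DF(2.5y) = 8773/10000 ≈ 0.877300

step 1 [0.5y] swap r/2=51/1199: DF=(1 − 51/1199·(0))/(1+51/1199) = 1199/1250 ≈ 0.959200
step 2 [1y] zero: DF = P = 919/1000 ≈ 0.919000
step 3 [1.5y] bond c/2=3/200: DF=(1896947/2000000 − 3/200·(0.959200+0.919000))/(1+3/200) = 9067/10000 ≈ 0.906700
step 4 [2y] bond c/2=17/400: DF=(209883/200000 − 17/400·(0.959200+0.919000+0.906700))/(1+17/400) = 8931/10000 ≈ 0.893100
step 5 [2.5y] bond c/2=1/50: DF=(484203/500000 − 1/50·(0.959200+0.919000+0.906700+0.893100))/(1+1/50) = 8773/10000 ≈ 0.877300
step 6 [3y] zero: DF = P = 8567/10000 ≈ 0.856700
step 7 [3.5y] swap r/2=1577/62543: DF=(1 − 1577/62543·(0.959200+0.919000+0.906700+0.893100+0.877300+0.856700))/(1+1577/62543) = 8423/10000 ≈ 0.842300
step 8 [4y] bond c/2=1/50: DF=(23953/25000 − 1/50·(0.959200+0.919000+0.906700+0.893100+0.877300+0.856700+0.842300))/(1+1/50) = 8167/10000 ≈ 0.816700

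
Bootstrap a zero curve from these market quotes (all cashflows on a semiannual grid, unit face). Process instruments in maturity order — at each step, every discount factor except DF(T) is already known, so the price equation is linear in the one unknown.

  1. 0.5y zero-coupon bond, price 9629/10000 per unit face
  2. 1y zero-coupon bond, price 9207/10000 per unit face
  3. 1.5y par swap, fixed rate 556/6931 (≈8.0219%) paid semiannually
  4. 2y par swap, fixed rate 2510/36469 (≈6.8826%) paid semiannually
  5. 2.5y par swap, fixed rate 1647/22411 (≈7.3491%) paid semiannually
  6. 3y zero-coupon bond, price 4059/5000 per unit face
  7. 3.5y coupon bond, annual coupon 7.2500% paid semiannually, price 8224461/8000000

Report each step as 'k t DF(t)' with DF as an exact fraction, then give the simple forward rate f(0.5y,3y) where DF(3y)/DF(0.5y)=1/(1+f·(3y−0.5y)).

1 1/2 9629/10000
2 1 9207/10000
3 3/2 1111/1250
4 2 1749/2000
5 5/2 8353/10000
6 3 4059/5000
7 7/2 8069/10000
f(0.5y,3y) = ((9629/10000)/(4059/5000) − 1)/(5/2) = 1511/20295 ≈ 7.4452%

step 1 [0.5y] zero: DF = P = 9629/10000 ≈ 0.962900
step 2 [1y] zero: DF = P = 9207/10000 ≈ 0.920700
step 3 [1.5y] swap r/2=278/6931: DF=(1 − 278/6931·(0.962900+0.920700))/(1+278/6931) = 1111/1250 ≈ 0.888800
step 4 [2y] swap r/2=1255/36469: DF=(1 − 1255/36469·(0.962900+0.920700+0.888800))/(1+1255/36469) = 1749/2000 ≈ 0.874500
step 5 [2.5y] swap r/2=1647/44822: DF=(1 − 1647/44822·(0.962900+0.920700+0.888800+0.874500))/(1+1647/44822) = 8353/10000 ≈ 0.835300
step 6 [3y] zero: DF = P = 4059/5000 ≈ 0.811800
step 7 [3.5y] bond c/2=29/800: DF=(8224461/8000000 − 29/800·(0.962900+0.920700+0.888800+0.874500+0.835300+0.811800))/(1+29/800) = 8069/10000 ≈ 0.806900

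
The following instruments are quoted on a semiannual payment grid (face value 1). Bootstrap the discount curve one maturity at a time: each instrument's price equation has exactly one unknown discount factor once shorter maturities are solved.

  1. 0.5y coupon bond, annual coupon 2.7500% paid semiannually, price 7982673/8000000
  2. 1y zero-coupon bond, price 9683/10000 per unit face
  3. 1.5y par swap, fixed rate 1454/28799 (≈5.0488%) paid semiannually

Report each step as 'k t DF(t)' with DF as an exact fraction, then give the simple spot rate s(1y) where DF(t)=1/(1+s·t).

step 1 [0.5y] bond c/2=11/800: DF=(7982673/8000000 − 11/800·(0))/(1+11/800) = 9843/10000 ≈ 0.984300
step 2 [1y] zero: DF = P = 9683/10000 ≈ 0.968300
step 3 [1.5y] swap r/2=727/28799: DF=(1 − 727/28799·(0.984300+0.968300))/(1+727/28799) = 9273/10000 ≈ 0.927300

1 1/2 9843/10000
2 1 9683/10000
3 3/2 9273/10000
s(1y) = (1/(9683/10000) − 1)/(1) = 317/9683 ≈ 3.2738%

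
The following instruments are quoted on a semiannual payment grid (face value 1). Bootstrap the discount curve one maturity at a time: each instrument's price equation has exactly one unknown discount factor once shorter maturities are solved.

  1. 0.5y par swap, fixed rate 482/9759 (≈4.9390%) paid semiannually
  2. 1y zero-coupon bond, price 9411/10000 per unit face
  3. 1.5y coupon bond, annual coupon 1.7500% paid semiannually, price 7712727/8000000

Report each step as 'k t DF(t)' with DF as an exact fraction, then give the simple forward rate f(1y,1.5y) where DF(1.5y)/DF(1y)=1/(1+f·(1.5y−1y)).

step 1 [0.5y] swap r/2=241/9759: DF=(1 − 241/9759·(0))/(1+241/9759) = 9759/10000 ≈ 0.975900
step 2 [1y] zero: DF = P = 9411/10000 ≈ 0.941100
step 3 [1.5y] bond c/2=7/800: DF=(7712727/8000000 − 7/800·(0.975900+0.941100))/(1+7/800) = 9391/10000 ≈ 0.939100

1 1/2 9759/10000
2 1 9411/10000
3 3/2 9391/10000
f(1y,1.5y) = ((9411/10000)/(9391/10000) − 1)/(1/2) = 40/9391 ≈ 0.4259%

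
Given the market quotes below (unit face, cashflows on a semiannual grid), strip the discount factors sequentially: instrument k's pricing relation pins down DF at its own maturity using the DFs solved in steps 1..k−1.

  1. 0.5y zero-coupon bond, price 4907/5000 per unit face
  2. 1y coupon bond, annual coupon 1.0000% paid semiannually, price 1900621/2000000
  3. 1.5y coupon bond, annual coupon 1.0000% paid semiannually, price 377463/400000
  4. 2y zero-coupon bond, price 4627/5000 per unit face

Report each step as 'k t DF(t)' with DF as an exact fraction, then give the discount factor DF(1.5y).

1 1/2 4907/5000
2 1 9407/10000
3 3/2 4647/5000
4 2 4627/5000
DF(1.5y) = 4647/5000 ≈ 0.929400

step 1 [0.5y] zero: DF = P = 4907/5000 ≈ 0.981400
step 2 [1y] bond c/2=1/200: DF=(1900621/2000000 − 1/200·(0.981400))/(1+1/200) = 9407/10000 ≈ 0.940700
step 3 [1.5y] bond c/2=1/200: DF=(377463/400000 − 1/200·(0.981400+0.940700))/(1+1/200) = 4647/5000 ≈ 0.929400
step 4 [2y] zero: DF = P = 4627/5000 ≈ 0.925400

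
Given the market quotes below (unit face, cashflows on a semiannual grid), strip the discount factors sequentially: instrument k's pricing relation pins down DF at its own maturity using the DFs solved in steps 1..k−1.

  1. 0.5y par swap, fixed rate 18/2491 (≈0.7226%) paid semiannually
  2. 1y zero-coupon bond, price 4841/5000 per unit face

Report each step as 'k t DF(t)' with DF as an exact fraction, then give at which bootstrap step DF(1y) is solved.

step 1 [0.5y] swap r/2=9/2491: DF=(1 − 9/2491·(0))/(1+9/2491) = 2491/2500 ≈ 0.996400
step 2 [1y] zero: DF = P = 4841/5000 ≈ 0.968200

1 1/2 2491/2500
2 1 4841/5000
DF(1y) is solved at step 2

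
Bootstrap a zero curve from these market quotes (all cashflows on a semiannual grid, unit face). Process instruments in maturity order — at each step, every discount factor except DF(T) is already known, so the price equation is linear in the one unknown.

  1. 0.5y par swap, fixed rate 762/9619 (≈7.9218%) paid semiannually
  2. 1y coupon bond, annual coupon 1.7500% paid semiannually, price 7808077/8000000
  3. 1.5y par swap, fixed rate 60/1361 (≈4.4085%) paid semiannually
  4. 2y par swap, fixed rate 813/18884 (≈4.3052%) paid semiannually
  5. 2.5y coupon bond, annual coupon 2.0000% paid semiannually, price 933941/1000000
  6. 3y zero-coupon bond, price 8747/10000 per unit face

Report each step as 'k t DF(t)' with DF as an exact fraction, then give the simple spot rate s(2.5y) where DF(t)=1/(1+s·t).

step 1 [0.5y] swap r/2=381/9619: DF=(1 − 381/9619·(0))/(1+381/9619) = 9619/10000 ≈ 0.961900
step 2 [1y] bond c/2=7/800: DF=(7808077/8000000 − 7/800·(0.961900))/(1+7/800) = 1199/1250 ≈ 0.959200
step 3 [1.5y] swap r/2=30/1361: DF=(1 − 30/1361·(0.961900+0.959200))/(1+30/1361) = 937/1000 ≈ 0.937000
step 4 [2y] swap r/2=813/37768: DF=(1 − 813/37768·(0.961900+0.959200+0.937000))/(1+813/37768) = 9187/10000 ≈ 0.918700
step 5 [2.5y] bond c/2=1/100: DF=(933941/1000000 − 1/100·(0.961900+0.959200+0.937000+0.918700))/(1+1/100) = 8873/10000 ≈ 0.887300
step 6 [3y] zero: DF = P = 8747/10000 ≈ 0.874700

1 1/2 9619/10000
2 1 1199/1250
3 3/2 937/1000
4 2 9187/10000
5 5/2 8873/10000
6 3 8747/10000
s(2.5y) = (1/(8873/10000) − 1)/(5/2) = 2254/44365 ≈ 5.0806%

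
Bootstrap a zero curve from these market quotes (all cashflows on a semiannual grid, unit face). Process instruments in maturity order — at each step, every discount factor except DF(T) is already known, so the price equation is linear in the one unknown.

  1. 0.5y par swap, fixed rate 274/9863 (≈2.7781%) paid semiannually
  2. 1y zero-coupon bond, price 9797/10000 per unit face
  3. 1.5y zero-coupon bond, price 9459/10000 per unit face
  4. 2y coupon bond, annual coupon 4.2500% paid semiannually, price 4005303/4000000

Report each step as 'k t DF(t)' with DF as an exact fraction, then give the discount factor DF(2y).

step 1 [0.5y] swap r/2=137/9863: DF=(1 − 137/9863·(0))/(1+137/9863) = 9863/10000 ≈ 0.986300
step 2 [1y] zero: DF = P = 9797/10000 ≈ 0.979700
step 3 [1.5y] zero: DF = P = 9459/10000 ≈ 0.945900
step 4 [2y] bond c/2=17/800: DF=(4005303/4000000 − 17/800·(0.986300+0.979700+0.945900))/(1+17/800) = 9199/10000 ≈ 0.919900

1 1/2 9863/10000
2 1 9797/10000
3 3/2 9459/10000
4 2 9199/10000
DF(2y) = 9199/10000 ≈ 0.919900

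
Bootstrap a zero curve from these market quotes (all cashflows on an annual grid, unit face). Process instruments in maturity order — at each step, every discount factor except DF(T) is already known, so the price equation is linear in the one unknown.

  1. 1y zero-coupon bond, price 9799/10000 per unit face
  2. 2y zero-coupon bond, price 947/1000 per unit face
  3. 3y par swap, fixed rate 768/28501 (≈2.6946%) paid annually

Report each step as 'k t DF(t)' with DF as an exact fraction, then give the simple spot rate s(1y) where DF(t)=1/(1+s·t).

1 1 9799/10000
2 2 947/1000
3 3 577/625
s(1y) = (1/(9799/10000) − 1)/(1) = 201/9799 ≈ 2.0512%

step 1 [1y] zero: DF = P = 9799/10000 ≈ 0.979900
step 2 [2y] zero: DF = P = 947/1000 ≈ 0.947000
step 3 [3y] swap r/1=768/28501: DF=(1 − 768/28501·(0.979900+0.947000))/(1+768/28501) = 577/625 ≈ 0.923200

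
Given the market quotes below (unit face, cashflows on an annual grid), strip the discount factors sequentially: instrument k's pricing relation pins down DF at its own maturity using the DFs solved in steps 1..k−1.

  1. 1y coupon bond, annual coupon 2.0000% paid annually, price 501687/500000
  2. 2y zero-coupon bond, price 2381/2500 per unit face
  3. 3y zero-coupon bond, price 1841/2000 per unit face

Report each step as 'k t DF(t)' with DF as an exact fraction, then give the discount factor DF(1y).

1 1 9837/10000
2 2 2381/2500
3 3 1841/2000
DF(1y) = 9837/10000 ≈ 0.983700

step 1 [1y] bond c/1=1/50: DF=(501687/500000 − 1/50·(0))/(1+1/50) = 9837/10000 ≈ 0.983700
step 2 [2y] zero: DF = P = 2381/2500 ≈ 0.952400
step 3 [3y] zero: DF = P = 1841/2000 ≈ 0.920500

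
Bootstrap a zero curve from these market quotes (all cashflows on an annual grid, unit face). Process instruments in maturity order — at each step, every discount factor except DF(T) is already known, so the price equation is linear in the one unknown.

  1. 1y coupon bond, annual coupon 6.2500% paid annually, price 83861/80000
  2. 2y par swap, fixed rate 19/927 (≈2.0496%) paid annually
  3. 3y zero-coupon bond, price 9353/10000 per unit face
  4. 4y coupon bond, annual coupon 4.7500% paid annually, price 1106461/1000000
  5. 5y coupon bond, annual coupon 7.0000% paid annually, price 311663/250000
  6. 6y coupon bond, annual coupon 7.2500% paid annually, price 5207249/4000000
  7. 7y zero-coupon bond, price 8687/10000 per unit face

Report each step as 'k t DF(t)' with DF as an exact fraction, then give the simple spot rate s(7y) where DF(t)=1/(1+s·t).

1 1 4933/5000
2 2 9601/10000
3 3 9353/10000
4 4 1157/1250
5 5 229/250
6 6 1789/2000
7 7 8687/10000
s(7y) = (1/(8687/10000) − 1)/(7) = 1313/60809 ≈ 2.1592%

step 1 [1y] bond c/1=1/16: DF=(83861/80000 − 1/16·(0))/(1+1/16) = 4933/5000 ≈ 0.986600
step 2 [2y] swap r/1=19/927: DF=(1 − 19/927·(0.986600))/(1+19/927) = 9601/10000 ≈ 0.960100
step 3 [3y] zero: DF = P = 9353/10000 ≈ 0.935300
step 4 [4y] bond c/1=19/400: DF=(1106461/1000000 − 19/400·(0.986600+0.960100+0.935300))/(1+19/400) = 1157/1250 ≈ 0.925600
step 5 [5y] bond c/1=7/100: DF=(311663/250000 − 7/100·(0.986600+0.960100+0.935300+0.925600))/(1+7/100) = 229/250 ≈ 0.916000
step 6 [6y] bond c/1=29/400: DF=(5207249/4000000 − 29/400·(0.986600+0.960100+0.935300+0.925600+0.916000))/(1+29/400) = 1789/2000 ≈ 0.894500
step 7 [7y] zero: DF = P = 8687/10000 ≈ 0.868700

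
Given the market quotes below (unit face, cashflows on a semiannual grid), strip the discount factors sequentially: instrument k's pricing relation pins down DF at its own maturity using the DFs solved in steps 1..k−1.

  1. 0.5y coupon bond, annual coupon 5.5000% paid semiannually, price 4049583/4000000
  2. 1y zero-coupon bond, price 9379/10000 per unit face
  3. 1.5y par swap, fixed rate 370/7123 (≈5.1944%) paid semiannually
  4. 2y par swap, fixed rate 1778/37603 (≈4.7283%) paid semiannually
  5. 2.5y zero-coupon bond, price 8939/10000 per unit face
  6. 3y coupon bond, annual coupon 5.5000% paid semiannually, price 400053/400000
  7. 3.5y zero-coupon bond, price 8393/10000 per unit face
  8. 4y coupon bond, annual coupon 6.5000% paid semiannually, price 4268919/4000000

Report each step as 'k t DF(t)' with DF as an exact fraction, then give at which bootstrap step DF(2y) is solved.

1 1/2 9853/10000
2 1 9379/10000
3 3/2 463/500
4 2 9111/10000
5 5/2 8939/10000
6 3 1061/1250
7 7/2 8393/10000
8 4 417/500
DF(2y) is solved at step 4

step 1 [0.5y] bond c/2=11/400: DF=(4049583/4000000 − 11/400·(0))/(1+11/400) = 9853/10000 ≈ 0.985300
step 2 [1y] zero: DF = P = 9379/10000 ≈ 0.937900
step 3 [1.5y] swap r/2=185/7123: DF=(1 − 185/7123·(0.985300+0.937900))/(1+185/7123) = 463/500 ≈ 0.926000
step 4 [2y] swap r/2=889/37603: DF=(1 − 889/37603·(0.985300+0.937900+0.926000))/(1+889/37603) = 9111/10000 ≈ 0.911100
step 5 [2.5y] zero: DF = P = 8939/10000 ≈ 0.893900
step 6 [3y] bond c/2=11/400: DF=(400053/400000 − 11/400·(0.985300+0.937900+0.926000+0.911100+0.893900))/(1+11/400) = 1061/1250 ≈ 0.848800
step 7 [3.5y] zero: DF = P = 8393/10000 ≈ 0.839300
step 8 [4y] bond c/2=13/400: DF=(4268919/4000000 − 13/400·(0.985300+0.937900+0.926000+0.911100+0.893900+0.848800+0.839300))/(1+13/400) = 417/500 ≈ 0.834000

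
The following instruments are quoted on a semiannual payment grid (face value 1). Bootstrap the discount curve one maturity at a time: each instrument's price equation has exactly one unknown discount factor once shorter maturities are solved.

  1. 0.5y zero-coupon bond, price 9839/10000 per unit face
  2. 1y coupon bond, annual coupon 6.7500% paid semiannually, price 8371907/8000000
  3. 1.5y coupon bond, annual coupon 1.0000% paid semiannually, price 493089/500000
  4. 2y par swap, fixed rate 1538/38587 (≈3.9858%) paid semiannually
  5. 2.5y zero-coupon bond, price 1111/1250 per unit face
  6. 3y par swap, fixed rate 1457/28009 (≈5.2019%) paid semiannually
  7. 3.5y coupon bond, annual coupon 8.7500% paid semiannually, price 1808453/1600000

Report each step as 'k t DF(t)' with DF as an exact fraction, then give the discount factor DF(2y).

step 1 [0.5y] zero: DF = P = 9839/10000 ≈ 0.983900
step 2 [1y] bond c/2=27/800: DF=(8371907/8000000 − 27/800·(0.983900))/(1+27/800) = 4901/5000 ≈ 0.980200
step 3 [1.5y] bond c/2=1/200: DF=(493089/500000 − 1/200·(0.983900+0.980200))/(1+1/200) = 1943/2000 ≈ 0.971500
step 4 [2y] swap r/2=769/38587: DF=(1 − 769/38587·(0.983900+0.980200+0.971500))/(1+769/38587) = 9231/10000 ≈ 0.923100
step 5 [2.5y] zero: DF = P = 1111/1250 ≈ 0.888800
step 6 [3y] swap r/2=1457/56018: DF=(1 − 1457/56018·(0.983900+0.980200+0.971500+0.923100+0.888800))/(1+1457/56018) = 8543/10000 ≈ 0.854300
step 7 [3.5y] bond c/2=7/160: DF=(1808453/1600000 − 7/160·(0.983900+0.980200+0.971500+0.923100+0.888800+0.854300))/(1+7/160) = 8481/10000 ≈ 0.848100

1 1/2 9839/10000
2 1 4901/5000
3 3/2 1943/2000
4 2 9231/10000
5 5/2 1111/1250
6 3 8543/10000
7 7/2 8481/10000
DF(2y) = 9231/10000 ≈ 0.923100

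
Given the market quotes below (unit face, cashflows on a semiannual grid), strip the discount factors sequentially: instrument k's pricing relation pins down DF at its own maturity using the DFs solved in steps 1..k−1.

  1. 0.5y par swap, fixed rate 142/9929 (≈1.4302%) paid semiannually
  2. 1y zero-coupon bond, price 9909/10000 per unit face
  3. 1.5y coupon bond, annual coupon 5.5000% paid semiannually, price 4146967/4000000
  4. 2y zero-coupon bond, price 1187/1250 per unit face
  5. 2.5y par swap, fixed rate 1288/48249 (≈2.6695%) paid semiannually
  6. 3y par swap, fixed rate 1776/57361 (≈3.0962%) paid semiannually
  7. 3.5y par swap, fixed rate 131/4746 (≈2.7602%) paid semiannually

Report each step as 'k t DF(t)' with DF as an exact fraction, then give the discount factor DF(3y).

1 1/2 9929/10000
2 1 9909/10000
3 3/2 9559/10000
4 2 1187/1250
5 5/2 2339/2500
6 3 1139/1250
7 7/2 9083/10000
DF(3y) = 1139/1250 ≈ 0.911200

step 1 [0.5y] swap r/2=71/9929: DF=(1 − 71/9929·(0))/(1+71/9929) = 9929/10000 ≈ 0.992900
step 2 [1y] zero: DF = P = 9909/10000 ≈ 0.990900
step 3 [1.5y] bond c/2=11/400: DF=(4146967/4000000 − 11/400·(0.992900+0.990900))/(1+11/400) = 9559/10000 ≈ 0.955900
step 4 [2y] zero: DF = P = 1187/1250 ≈ 0.949600
step 5 [2.5y] swap r/2=644/48249: DF=(1 − 644/48249·(0.992900+0.990900+0.955900+0.949600))/(1+644/48249) = 2339/2500 ≈ 0.935600
step 6 [3y] swap r/2=888/57361: DF=(1 − 888/57361·(0.992900+0.990900+0.955900+0.949600+0.935600))/(1+888/57361) = 1139/1250 ≈ 0.911200
step 7 [3.5y] swap r/2=131/9492: DF=(1 − 131/9492·(0.992900+0.990900+0.955900+0.949600+0.935600+0.911200))/(1+131/9492) = 9083/10000 ≈ 0.908300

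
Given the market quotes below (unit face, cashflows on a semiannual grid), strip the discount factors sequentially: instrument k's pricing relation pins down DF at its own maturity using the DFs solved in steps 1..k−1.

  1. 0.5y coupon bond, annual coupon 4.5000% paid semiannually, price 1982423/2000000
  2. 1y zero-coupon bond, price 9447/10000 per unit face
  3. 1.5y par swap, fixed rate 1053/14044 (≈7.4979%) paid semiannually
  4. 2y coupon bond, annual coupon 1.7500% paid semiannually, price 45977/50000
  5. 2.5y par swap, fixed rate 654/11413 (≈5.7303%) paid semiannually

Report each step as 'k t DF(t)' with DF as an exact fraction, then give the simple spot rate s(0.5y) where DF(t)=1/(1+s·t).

1 1/2 4847/5000
2 1 9447/10000
3 3/2 8947/10000
4 2 1109/1250
5 5/2 2173/2500
s(0.5y) = (1/(4847/5000) − 1)/(1/2) = 306/4847 ≈ 6.3132%

step 1 [0.5y] bond c/2=9/400: DF=(1982423/2000000 − 9/400·(0))/(1+9/400) = 4847/5000 ≈ 0.969400
step 2 [1y] zero: DF = P = 9447/10000 ≈ 0.944700
step 3 [1.5y] swap r/2=1053/28088: DF=(1 − 1053/28088·(0.969400+0.944700))/(1+1053/28088) = 8947/10000 ≈ 0.894700
step 4 [2y] bond c/2=7/800: DF=(45977/50000 − 7/800·(0.969400+0.944700+0.894700))/(1+7/800) = 1109/1250 ≈ 0.887200
step 5 [2.5y] swap r/2=327/11413: DF=(1 − 327/11413·(0.969400+0.944700+0.894700+0.887200))/(1+327/11413) = 2173/2500 ≈ 0.869200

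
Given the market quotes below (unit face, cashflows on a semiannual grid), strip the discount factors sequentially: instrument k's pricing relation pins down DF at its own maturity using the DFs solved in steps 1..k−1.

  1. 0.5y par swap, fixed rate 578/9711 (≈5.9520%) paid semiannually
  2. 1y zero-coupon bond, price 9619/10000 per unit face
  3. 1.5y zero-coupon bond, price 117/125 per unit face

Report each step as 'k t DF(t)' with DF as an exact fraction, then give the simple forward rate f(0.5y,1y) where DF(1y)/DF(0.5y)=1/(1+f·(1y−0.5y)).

1 1/2 9711/10000
2 1 9619/10000
3 3/2 117/125
f(0.5y,1y) = ((9711/10000)/(9619/10000) − 1)/(1/2) = 184/9619 ≈ 1.9129%

step 1 [0.5y] swap r/2=289/9711: DF=(1 − 289/9711·(0))/(1+289/9711) = 9711/10000 ≈ 0.971100
step 2 [1y] zero: DF = P = 9619/10000 ≈ 0.961900
step 3 [1.5y] zero: DF = P = 117/125 ≈ 0.936000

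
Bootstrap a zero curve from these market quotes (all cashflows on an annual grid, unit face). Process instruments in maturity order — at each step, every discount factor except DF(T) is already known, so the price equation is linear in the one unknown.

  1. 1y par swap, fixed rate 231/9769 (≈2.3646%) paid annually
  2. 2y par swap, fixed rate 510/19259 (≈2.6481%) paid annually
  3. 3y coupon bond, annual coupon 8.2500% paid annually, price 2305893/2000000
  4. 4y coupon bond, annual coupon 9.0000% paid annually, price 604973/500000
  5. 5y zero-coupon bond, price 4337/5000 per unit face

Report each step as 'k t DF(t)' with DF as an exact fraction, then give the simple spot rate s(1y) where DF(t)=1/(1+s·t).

step 1 [1y] swap r/1=231/9769: DF=(1 − 231/9769·(0))/(1+231/9769) = 9769/10000 ≈ 0.976900
step 2 [2y] swap r/1=510/19259: DF=(1 − 510/19259·(0.976900))/(1+510/19259) = 949/1000 ≈ 0.949000
step 3 [3y] bond c/1=33/400: DF=(2305893/2000000 − 33/400·(0.976900+0.949000))/(1+33/400) = 9183/10000 ≈ 0.918300
step 4 [4y] bond c/1=9/100: DF=(604973/500000 − 9/100·(0.976900+0.949000+0.918300))/(1+9/100) = 547/625 ≈ 0.875200
step 5 [5y] zero: DF = P = 4337/5000 ≈ 0.867400

1 1 9769/10000
2 2 949/1000
3 3 9183/10000
4 4 547/625
5 5 4337/5000
s(1y) = (1/(9769/10000) − 1)/(1) = 231/9769 ≈ 2.3646%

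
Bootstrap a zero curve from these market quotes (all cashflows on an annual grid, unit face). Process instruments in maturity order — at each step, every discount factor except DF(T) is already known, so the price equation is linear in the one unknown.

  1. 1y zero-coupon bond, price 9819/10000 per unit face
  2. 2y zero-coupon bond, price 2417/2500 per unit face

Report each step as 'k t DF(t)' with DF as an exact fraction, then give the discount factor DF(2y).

1 1 9819/10000
2 2 2417/2500
DF(2y) = 2417/2500 ≈ 0.966800

step 1 [1y] zero: DF = P = 9819/10000 ≈ 0.981900
step 2 [2y] zero: DF = P = 2417/2500 ≈ 0.966800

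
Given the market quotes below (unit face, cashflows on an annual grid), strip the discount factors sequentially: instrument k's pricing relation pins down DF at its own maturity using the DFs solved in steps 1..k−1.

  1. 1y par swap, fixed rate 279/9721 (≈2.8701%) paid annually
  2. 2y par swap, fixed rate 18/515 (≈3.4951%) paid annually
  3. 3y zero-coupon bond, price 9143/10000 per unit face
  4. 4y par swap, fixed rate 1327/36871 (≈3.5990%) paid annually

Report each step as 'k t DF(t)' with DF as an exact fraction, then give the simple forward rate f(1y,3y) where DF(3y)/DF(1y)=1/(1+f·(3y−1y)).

1 1 9721/10000
2 2 4667/5000
3 3 9143/10000
4 4 8673/10000
f(1y,3y) = ((9721/10000)/(9143/10000) − 1)/(2) = 289/9143 ≈ 3.1609%

step 1 [1y] swap r/1=279/9721: DF=(1 − 279/9721·(0))/(1+279/9721) = 9721/10000 ≈ 0.972100
step 2 [2y] swap r/1=18/515: DF=(1 − 18/515·(0.972100))/(1+18/515) = 4667/5000 ≈ 0.933400
step 3 [3y] zero: DF = P = 9143/10000 ≈ 0.914300
step 4 [4y] swap r/1=1327/36871: DF=(1 − 1327/36871·(0.972100+0.933400+0.914300))/(1+1327/36871) = 8673/10000 ≈ 0.867300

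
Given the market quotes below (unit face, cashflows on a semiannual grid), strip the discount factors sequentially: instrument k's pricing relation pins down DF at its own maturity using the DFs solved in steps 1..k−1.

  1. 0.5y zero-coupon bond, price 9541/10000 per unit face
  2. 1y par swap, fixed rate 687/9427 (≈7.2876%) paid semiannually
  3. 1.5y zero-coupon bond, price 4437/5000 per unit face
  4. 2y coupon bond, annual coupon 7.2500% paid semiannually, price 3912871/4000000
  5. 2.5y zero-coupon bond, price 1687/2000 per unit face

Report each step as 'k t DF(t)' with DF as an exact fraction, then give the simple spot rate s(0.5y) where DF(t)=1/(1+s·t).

step 1 [0.5y] zero: DF = P = 9541/10000 ≈ 0.954100
step 2 [1y] swap r/2=687/18854: DF=(1 − 687/18854·(0.954100))/(1+687/18854) = 9313/10000 ≈ 0.931300
step 3 [1.5y] zero: DF = P = 4437/5000 ≈ 0.887400
step 4 [2y] bond c/2=29/800: DF=(3912871/4000000 − 29/800·(0.954100+0.931300+0.887400))/(1+29/800) = 847/1000 ≈ 0.847000
step 5 [2.5y] zero: DF = P = 1687/2000 ≈ 0.843500

1 1/2 9541/10000
2 1 9313/10000
3 3/2 4437/5000
4 2 847/1000
5 5/2 1687/2000
s(0.5y) = (1/(9541/10000) − 1)/(1/2) = 918/9541 ≈ 9.6216%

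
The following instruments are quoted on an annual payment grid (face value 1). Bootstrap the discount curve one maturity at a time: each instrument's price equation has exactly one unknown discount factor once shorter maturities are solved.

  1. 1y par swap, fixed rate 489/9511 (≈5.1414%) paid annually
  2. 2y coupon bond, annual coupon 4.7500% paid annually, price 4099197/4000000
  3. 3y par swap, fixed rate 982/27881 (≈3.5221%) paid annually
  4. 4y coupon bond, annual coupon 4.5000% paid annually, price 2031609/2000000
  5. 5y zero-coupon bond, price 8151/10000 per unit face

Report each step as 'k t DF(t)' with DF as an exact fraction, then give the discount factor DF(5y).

1 1 9511/10000
2 2 1169/1250
3 3 4509/5000
4 4 213/250
5 5 8151/10000
DF(5y) = 8151/10000 ≈ 0.815100

step 1 [1y] swap r/1=489/9511: DF=(1 − 489/9511·(0))/(1+489/9511) = 9511/10000 ≈ 0.951100
step 2 [2y] bond c/1=19/400: DF=(4099197/4000000 − 19/400·(0.951100))/(1+19/400) = 1169/1250 ≈ 0.935200
step 3 [3y] swap r/1=982/27881: DF=(1 − 982/27881·(0.951100+0.935200))/(1+982/27881) = 4509/5000 ≈ 0.901800
step 4 [4y] bond c/1=9/200: DF=(2031609/2000000 − 9/200·(0.951100+0.935200+0.901800))/(1+9/200) = 213/250 ≈ 0.852000
step 5 [5y] zero: DF = P = 8151/10000 ≈ 0.815100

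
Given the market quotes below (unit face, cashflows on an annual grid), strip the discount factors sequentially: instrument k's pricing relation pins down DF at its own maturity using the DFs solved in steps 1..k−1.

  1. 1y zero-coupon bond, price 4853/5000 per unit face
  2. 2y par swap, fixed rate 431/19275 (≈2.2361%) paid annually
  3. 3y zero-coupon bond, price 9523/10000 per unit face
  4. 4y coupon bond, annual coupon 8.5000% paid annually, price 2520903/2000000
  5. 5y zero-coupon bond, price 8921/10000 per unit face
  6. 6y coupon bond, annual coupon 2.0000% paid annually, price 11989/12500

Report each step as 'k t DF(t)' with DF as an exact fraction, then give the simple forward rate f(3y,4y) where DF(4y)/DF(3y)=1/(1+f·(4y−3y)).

step 1 [1y] zero: DF = P = 4853/5000 ≈ 0.970600
step 2 [2y] swap r/1=431/19275: DF=(1 − 431/19275·(0.970600))/(1+431/19275) = 9569/10000 ≈ 0.956900
step 3 [3y] zero: DF = P = 9523/10000 ≈ 0.952300
step 4 [4y] bond c/1=17/200: DF=(2520903/2000000 − 17/200·(0.970600+0.956900+0.952300))/(1+17/200) = 9361/10000 ≈ 0.936100
step 5 [5y] zero: DF = P = 8921/10000 ≈ 0.892100
step 6 [6y] bond c/1=1/50: DF=(11989/12500 − 1/50·(0.970600+0.956900+0.952300+0.936100+0.892100))/(1+1/50) = 106/125 ≈ 0.848000

1 1 4853/5000
2 2 9569/10000
3 3 9523/10000
4 4 9361/10000
5 5 8921/10000
6 6 106/125
f(3y,4y) = ((9523/10000)/(9361/10000) − 1)/(1) = 162/9361 ≈ 1.7306%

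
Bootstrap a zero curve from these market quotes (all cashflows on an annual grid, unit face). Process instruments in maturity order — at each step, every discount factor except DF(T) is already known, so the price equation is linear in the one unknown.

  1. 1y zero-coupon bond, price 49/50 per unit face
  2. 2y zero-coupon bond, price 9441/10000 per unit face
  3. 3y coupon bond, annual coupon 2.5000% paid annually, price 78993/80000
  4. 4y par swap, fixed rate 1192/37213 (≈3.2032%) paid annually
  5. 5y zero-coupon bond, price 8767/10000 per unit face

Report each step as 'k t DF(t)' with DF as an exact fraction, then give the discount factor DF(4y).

step 1 [1y] zero: DF = P = 49/50 ≈ 0.980000
step 2 [2y] zero: DF = P = 9441/10000 ≈ 0.944100
step 3 [3y] bond c/1=1/40: DF=(78993/80000 − 1/40·(0.980000+0.944100))/(1+1/40) = 2291/2500 ≈ 0.916400
step 4 [4y] swap r/1=1192/37213: DF=(1 − 1192/37213·(0.980000+0.944100+0.916400))/(1+1192/37213) = 1101/1250 ≈ 0.880800
step 5 [5y] zero: DF = P = 8767/10000 ≈ 0.876700

1 1 49/50
2 2 9441/10000
3 3 2291/2500
4 4 1101/1250
5 5 8767/10000
DF(4y) = 1101/1250 ≈ 0.880800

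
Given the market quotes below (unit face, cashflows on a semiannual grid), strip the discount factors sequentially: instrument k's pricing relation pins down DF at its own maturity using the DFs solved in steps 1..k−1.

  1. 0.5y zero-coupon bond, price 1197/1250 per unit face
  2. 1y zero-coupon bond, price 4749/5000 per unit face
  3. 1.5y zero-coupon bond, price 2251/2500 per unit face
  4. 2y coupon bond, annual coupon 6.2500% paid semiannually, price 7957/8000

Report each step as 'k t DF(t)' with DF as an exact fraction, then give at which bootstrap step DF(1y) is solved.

step 1 [0.5y] zero: DF = P = 1197/1250 ≈ 0.957600
step 2 [1y] zero: DF = P = 4749/5000 ≈ 0.949800
step 3 [1.5y] zero: DF = P = 2251/2500 ≈ 0.900400
step 4 [2y] bond c/2=1/32: DF=(7957/8000 − 1/32·(0.957600+0.949800+0.900400))/(1+1/32) = 4397/5000 ≈ 0.879400

1 1/2 1197/1250
2 1 4749/5000
3 3/2 2251/2500
4 2 4397/5000
DF(1y) is solved at step 2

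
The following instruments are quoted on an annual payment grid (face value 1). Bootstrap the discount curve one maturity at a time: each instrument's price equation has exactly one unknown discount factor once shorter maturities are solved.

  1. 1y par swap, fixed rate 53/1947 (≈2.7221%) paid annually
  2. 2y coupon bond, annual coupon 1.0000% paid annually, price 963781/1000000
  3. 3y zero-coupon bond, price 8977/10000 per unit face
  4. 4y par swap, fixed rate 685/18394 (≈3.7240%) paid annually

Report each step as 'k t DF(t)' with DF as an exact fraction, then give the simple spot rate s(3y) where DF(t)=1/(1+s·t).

step 1 [1y] swap r/1=53/1947: DF=(1 − 53/1947·(0))/(1+53/1947) = 1947/2000 ≈ 0.973500
step 2 [2y] bond c/1=1/100: DF=(963781/1000000 − 1/100·(0.973500))/(1+1/100) = 4723/5000 ≈ 0.944600
step 3 [3y] zero: DF = P = 8977/10000 ≈ 0.897700
step 4 [4y] swap r/1=685/18394: DF=(1 − 685/18394·(0.973500+0.944600+0.897700))/(1+685/18394) = 863/1000 ≈ 0.863000

1 1 1947/2000
2 2 4723/5000
3 3 8977/10000
4 4 863/1000
s(3y) = (1/(8977/10000) − 1)/(3) = 341/8977 ≈ 3.7986%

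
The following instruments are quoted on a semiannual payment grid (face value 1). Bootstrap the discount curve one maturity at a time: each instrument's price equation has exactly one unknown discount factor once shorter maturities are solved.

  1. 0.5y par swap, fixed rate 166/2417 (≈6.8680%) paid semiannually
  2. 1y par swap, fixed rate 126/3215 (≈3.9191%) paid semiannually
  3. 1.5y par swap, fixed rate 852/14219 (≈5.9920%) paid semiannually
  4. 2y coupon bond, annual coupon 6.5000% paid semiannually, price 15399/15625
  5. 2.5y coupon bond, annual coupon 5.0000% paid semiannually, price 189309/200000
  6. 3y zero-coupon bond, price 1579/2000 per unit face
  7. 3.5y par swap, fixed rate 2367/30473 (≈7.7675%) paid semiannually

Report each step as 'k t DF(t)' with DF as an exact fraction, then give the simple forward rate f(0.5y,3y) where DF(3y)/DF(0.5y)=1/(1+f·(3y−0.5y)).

1 1/2 2417/2500
2 1 4811/5000
3 3/2 2287/2500
4 2 173/200
5 5/2 833/1000
6 3 1579/2000
7 7/2 7633/10000
f(0.5y,3y) = ((2417/2500)/(1579/2000) − 1)/(5/2) = 3546/39475 ≈ 8.9829%

step 1 [0.5y] swap r/2=83/2417: DF=(1 − 83/2417·(0))/(1+83/2417) = 2417/2500 ≈ 0.966800
step 2 [1y] swap r/2=63/3215: DF=(1 − 63/3215·(0.966800))/(1+63/3215) = 4811/5000 ≈ 0.962200
step 3 [1.5y] swap r/2=426/14219: DF=(1 − 426/14219·(0.966800+0.962200))/(1+426/14219) = 2287/2500 ≈ 0.914800
step 4 [2y] bond c/2=13/400: DF=(15399/15625 − 13/400·(0.966800+0.962200+0.914800))/(1+13/400) = 173/200 ≈ 0.865000
step 5 [2.5y] bond c/2=1/40: DF=(189309/200000 − 1/40·(0.966800+0.962200+0.914800+0.865000))/(1+1/40) = 833/1000 ≈ 0.833000
step 6 [3y] zero: DF = P = 1579/2000 ≈ 0.789500
step 7 [3.5y] swap r/2=2367/60946: DF=(1 − 2367/60946·(0.966800+0.962200+0.914800+0.865000+0.833000+0.789500))/(1+2367/60946) = 7633/10000 ≈ 0.763300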